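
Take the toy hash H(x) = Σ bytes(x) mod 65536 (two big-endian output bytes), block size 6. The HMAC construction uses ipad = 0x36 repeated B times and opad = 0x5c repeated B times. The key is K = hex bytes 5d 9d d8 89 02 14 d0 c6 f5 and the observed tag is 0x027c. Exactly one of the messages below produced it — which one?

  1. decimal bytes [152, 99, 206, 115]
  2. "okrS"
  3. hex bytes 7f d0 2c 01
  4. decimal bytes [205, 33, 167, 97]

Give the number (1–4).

Key hex bytes 5d 9d d8 89 02 14 d0 c6 f5 is 9 bytes > B = 6, so hash it first: H(key) = 04 fc, then zero-pad to 6 bytes: K' = 04 fc 00 00 00 00.
K' ⊕ ipad = 32 ca 36 36 36 36; K' ⊕ opad = 58 a0 5c 5c 5c 5c.
m1: inner = H(32 ca 36 36 36 36 98 63 ce 73) = 04 10; tag = H(58 a0 5c 5c 5c 5c 04 10) = 027c ← matches
m2: inner = H(32 ca 36 36 36 36 6f 6b 72 53) = 03 73; tag = H(58 a0 5c 5c 5c 5c 03 73) = 02de
m3: inner = H(32 ca 36 36 36 36 7f d0 2c 01) = 03 50; tag = H(58 a0 5c 5c 5c 5c 03 50) = 02bb
m4: inner = H(32 ca 36 36 36 36 cd 21 a7 61) = 03 ca; tag = H(58 a0 5c 5c 5c 5c 03 ca) = 0335

1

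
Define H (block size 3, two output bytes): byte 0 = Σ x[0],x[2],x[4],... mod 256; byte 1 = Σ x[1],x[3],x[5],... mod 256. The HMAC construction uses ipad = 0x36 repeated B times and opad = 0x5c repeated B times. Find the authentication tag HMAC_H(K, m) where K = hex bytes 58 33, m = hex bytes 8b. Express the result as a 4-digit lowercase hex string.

f013

Key hex bytes 58 33 is 2 bytes ≤ B = 3; zero-pad to 3 bytes: K' = 58 33 00.
K' ⊕ ipad = 6e 05 36.  K' ⊕ opad = 04 6f 5c.
Inner input = (K'⊕ipad) ∥ m = 6e 05 36 ∥ 8b.
Inner hash: even-index sum = 164 mod 256 = 164; odd-index sum = 144 mod 256 = 144 → a4 90.
Outer input = (K'⊕opad) ∥ inner = 04 6f 5c ∥ a4 90.
Outer hash (tag): even-index sum = 240 mod 256 = 240; odd-index sum = 275 mod 256 = 19 → f0 13.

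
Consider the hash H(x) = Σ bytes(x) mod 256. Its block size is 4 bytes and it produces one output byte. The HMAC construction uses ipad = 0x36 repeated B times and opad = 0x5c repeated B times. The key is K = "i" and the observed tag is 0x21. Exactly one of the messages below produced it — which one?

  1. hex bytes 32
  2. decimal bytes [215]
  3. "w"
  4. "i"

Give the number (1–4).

2

Key "i" = 69 is 1 byte ≤ B = 4; zero-pad to 4 bytes: K' = 69 00 00 00.
K' ⊕ ipad = 5f 36 36 36; K' ⊕ opad = 35 5c 5c 5c.
m1: inner = H(5f 36 36 36 32) = 33; tag = H(35 5c 5c 5c 33) = 7c
m2: inner = H(5f 36 36 36 d7) = d8; tag = H(35 5c 5c 5c d8) = 21 ← matches
m3: inner = H(5f 36 36 36 77) = 78; tag = H(35 5c 5c 5c 78) = c1
m4: inner = H(5f 36 36 36 69) = 6a; tag = H(35 5c 5c 5c 6a) = b3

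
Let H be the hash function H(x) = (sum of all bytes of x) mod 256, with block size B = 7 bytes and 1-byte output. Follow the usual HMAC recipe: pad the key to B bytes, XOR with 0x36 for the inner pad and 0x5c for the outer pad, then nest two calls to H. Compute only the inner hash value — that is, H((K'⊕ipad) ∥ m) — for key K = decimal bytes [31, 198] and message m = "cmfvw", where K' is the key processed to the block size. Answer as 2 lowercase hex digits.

Key decimal bytes [31, 198] = 1f c6 is 2 bytes ≤ B = 7; zero-pad to 7 bytes: K' = 1f c6 00 00 00 00 00.
K' ⊕ ipad = 29 f0 36 36 36 36 36.
Inner input = 29 f0 36 36 36 36 36 ∥ 63 6d 66 76 77.
Inner hash: sum = 41+240+54+54+54+54+54+99+109+102+118+119 = 1098; mod 256 = 74 → 4a.

4a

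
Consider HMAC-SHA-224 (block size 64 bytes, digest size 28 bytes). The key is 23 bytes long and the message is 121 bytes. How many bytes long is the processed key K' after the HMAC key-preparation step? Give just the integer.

Key is 23 ≤ 64 bytes, zero-padded: |K'| = 64.

64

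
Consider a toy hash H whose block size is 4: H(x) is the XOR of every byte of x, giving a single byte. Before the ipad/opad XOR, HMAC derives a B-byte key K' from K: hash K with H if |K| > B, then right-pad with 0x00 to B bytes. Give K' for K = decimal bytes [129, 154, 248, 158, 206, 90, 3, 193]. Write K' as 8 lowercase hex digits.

|K| = 8 > B = 4, so first hash the key.
H(K): XOR 81⊕9a⊕f8⊕9e⊕ce⊕5a⊕03⊕c1 = 2b.
Zero-pad H(K) = 2b to 4 bytes: K' = 2b 00 00 00.

2b000000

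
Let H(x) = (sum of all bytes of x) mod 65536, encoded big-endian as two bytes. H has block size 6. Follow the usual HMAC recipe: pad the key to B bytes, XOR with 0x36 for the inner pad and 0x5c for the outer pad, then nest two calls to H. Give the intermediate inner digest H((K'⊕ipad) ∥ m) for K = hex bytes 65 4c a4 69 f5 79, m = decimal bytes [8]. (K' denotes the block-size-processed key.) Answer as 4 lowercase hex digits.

Key hex bytes 65 4c a4 69 f5 79 is exactly B = 6 bytes: K' = 65 4c a4 69 f5 79.
K' ⊕ ipad = 53 7a 92 5f c3 4f.
Inner input = 53 7a 92 5f c3 4f ∥ 08.
Inner hash: sum = 83+122+146+95+195+79+8 = 728 → 02 d8.

02d8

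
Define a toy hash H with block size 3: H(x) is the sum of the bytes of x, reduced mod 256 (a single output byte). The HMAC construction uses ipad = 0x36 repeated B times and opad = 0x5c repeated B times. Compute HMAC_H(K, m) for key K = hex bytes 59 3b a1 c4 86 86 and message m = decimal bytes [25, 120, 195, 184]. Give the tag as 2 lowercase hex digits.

bc

Key hex bytes 59 3b a1 c4 86 86 is 6 bytes > B = 3, so hash it first: H(key) = 05, then zero-pad to 3 bytes: K' = 05 00 00.
K' ⊕ ipad = 33 36 36.  K' ⊕ opad = 59 5c 5c.
Inner input = (K'⊕ipad) ∥ m = 33 36 36 ∥ 19 78 c3 b8.
Inner hash: sum = 51+54+54+25+120+195+184 = 683; mod 256 = 171 → ab.
Outer input = (K'⊕opad) ∥ inner = 59 5c 5c ∥ ab.
Outer hash (tag): sum = 89+92+92+171 = 444; mod 256 = 188 → bc.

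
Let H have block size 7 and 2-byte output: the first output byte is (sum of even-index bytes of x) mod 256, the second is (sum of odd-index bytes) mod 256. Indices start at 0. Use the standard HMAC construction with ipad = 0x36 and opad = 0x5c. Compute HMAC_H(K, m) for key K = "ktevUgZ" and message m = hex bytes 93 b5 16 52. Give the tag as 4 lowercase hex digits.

Key "ktevUgZ" = 6b 74 65 76 55 67 5a is exactly B = 7 bytes: K' = 6b 74 65 76 55 67 5a.
K' ⊕ ipad = 5d 42 53 40 63 51 6c.  K' ⊕ opad = 37 28 39 2a 09 3b 06.
Inner input = (K'⊕ipad) ∥ m = 5d 42 53 40 63 51 6c ∥ 93 b5 16 52.
Inner hash: even-index sum = 646 mod 256 = 134; odd-index sum = 380 mod 256 = 124 → 86 7c.
Outer input = (K'⊕opad) ∥ inner = 37 28 39 2a 09 3b 06 ∥ 86 7c.
Outer hash (tag): even-index sum = 251 mod 256 = 251; odd-index sum = 275 mod 256 = 19 → fb 13.

fb13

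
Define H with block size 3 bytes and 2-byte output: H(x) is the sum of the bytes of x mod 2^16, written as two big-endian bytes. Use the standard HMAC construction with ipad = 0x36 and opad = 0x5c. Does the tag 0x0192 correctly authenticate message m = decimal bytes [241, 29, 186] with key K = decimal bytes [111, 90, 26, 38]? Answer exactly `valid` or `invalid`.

invalid

Key decimal bytes [111, 90, 26, 38] = 6f 5a 1a 26 is 4 bytes > B = 3, so hash it first: H(key) = 01 09, then zero-pad to 3 bytes: K' = 01 09 00.
K' ⊕ ipad = 37 3f 36; K' ⊕ opad = 5d 55 5c.
Inner hash: sum = 55+63+54+241+29+186 = 628 → 02 74.
Outer hash (recomputed tag): sum = 93+85+92+2+116 = 388 → 01 84.
Recomputed tag = 0184; claimed = 0192 → mismatch.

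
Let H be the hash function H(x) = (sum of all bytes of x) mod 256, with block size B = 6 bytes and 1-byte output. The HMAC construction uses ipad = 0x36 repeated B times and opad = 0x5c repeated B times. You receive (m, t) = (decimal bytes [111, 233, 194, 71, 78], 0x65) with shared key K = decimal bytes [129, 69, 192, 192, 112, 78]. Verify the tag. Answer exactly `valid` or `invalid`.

invalid

Key decimal bytes [129, 69, 192, 192, 112, 78] = 81 45 c0 c0 70 4e is exactly B = 6 bytes: K' = 81 45 c0 c0 70 4e.
K' ⊕ ipad = b7 73 f6 f6 46 78; K' ⊕ opad = dd 19 9c 9c 2c 12.
Inner hash: sum = 183+115+246+246+70+120+111+233+194+71+78 = 1667; mod 256 = 131 → 83.
Outer hash (recomputed tag): sum = 221+25+156+156+44+18+131 = 751; mod 256 = 239 → ef.
Recomputed tag = ef; claimed = 65 → mismatch.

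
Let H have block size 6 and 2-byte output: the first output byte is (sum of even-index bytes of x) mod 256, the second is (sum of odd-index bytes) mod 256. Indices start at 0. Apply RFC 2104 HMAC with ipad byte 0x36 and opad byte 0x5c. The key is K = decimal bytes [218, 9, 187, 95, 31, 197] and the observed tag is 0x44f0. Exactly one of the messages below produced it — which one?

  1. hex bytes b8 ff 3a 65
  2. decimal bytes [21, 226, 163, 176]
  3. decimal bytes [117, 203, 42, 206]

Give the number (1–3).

1

Key decimal bytes [218, 9, 187, 95, 31, 197] = da 09 bb 5f 1f c5 is exactly B = 6 bytes: K' = da 09 bb 5f 1f c5.
K' ⊕ ipad = ec 3f 8d 69 29 f3; K' ⊕ opad = 86 55 e7 03 43 99.
m1: inner = H(ec 3f 8d 69 29 f3 b8 ff 3a 65) = 94 ff; tag = H(86 55 e7 03 43 99 94 ff) = 44f0 ← matches
m2: inner = H(ec 3f 8d 69 29 f3 15 e2 a3 b0) = 5a 2d; tag = H(86 55 e7 03 43 99 5a 2d) = 0a1e
m3: inner = H(ec 3f 8d 69 29 f3 75 cb 2a ce) = 41 34; tag = H(86 55 e7 03 43 99 41 34) = f125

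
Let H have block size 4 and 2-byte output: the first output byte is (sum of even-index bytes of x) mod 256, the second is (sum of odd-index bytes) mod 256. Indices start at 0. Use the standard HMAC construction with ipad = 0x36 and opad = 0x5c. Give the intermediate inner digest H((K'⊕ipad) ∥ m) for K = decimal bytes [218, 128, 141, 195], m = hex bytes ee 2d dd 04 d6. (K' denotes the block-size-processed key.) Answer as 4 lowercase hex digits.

Key decimal bytes [218, 128, 141, 195] = da 80 8d c3 is exactly B = 4 bytes: K' = da 80 8d c3.
K' ⊕ ipad = ec b6 bb f5.
Inner input = ec b6 bb f5 ∥ ee 2d dd 04 d6.
Inner hash: even-index sum = 1096 mod 256 = 72; odd-index sum = 476 mod 256 = 220 → 48 dc.

48dc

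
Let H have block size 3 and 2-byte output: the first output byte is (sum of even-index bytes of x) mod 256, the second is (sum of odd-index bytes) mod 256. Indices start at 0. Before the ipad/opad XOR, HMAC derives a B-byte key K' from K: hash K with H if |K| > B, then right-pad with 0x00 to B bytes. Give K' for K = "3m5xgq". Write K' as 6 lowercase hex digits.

cf5600

|K| = 6 > B = 3, so first hash the key.
H(K): even-index sum = 207 mod 256 = 207; odd-index sum = 342 mod 256 = 86 → cf 56.
Zero-pad H(K) = cf 56 to 3 bytes: K' = cf 56 00.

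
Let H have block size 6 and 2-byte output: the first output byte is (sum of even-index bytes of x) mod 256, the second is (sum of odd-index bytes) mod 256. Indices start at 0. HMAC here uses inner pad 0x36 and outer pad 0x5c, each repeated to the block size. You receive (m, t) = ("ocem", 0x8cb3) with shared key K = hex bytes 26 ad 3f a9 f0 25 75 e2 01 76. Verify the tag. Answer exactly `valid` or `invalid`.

Key hex bytes 26 ad 3f a9 f0 25 75 e2 01 76 is 10 bytes > B = 6, so hash it first: H(key) = cb d3, then zero-pad to 6 bytes: K' = cb d3 00 00 00 00.
K' ⊕ ipad = fd e5 36 36 36 36; K' ⊕ opad = 97 8f 5c 5c 5c 5c.
Inner hash: even-index sum = 573 mod 256 = 61; odd-index sum = 545 mod 256 = 33 → 3d 21.
Outer hash (recomputed tag): even-index sum = 396 mod 256 = 140; odd-index sum = 360 mod 256 = 104 → 8c 68.
Recomputed tag = 8c68; claimed = 8cb3 → mismatch.

invalid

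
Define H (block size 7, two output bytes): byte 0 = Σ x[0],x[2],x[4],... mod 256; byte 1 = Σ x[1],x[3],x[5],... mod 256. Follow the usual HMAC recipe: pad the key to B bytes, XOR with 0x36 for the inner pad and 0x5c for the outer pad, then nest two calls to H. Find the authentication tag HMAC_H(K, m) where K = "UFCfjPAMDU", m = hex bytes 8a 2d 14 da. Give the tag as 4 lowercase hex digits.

Key "UFCfjPAMDU" = 55 46 43 66 6a 50 41 4d 44 55 is 10 bytes > B = 7, so hash it first: H(key) = 87 9e, then zero-pad to 7 bytes: K' = 87 9e 00 00 00 00 00.
K' ⊕ ipad = b1 a8 36 36 36 36 36.  K' ⊕ opad = db c2 5c 5c 5c 5c 5c.
Inner input = (K'⊕ipad) ∥ m = b1 a8 36 36 36 36 36 ∥ 8a 2d 14 da.
Inner hash: even-index sum = 602 mod 256 = 90; odd-index sum = 434 mod 256 = 178 → 5a b2.
Outer input = (K'⊕opad) ∥ inner = db c2 5c 5c 5c 5c 5c ∥ 5a b2.
Outer hash (tag): even-index sum = 673 mod 256 = 161; odd-index sum = 468 mod 256 = 212 → a1 d4.

a1d4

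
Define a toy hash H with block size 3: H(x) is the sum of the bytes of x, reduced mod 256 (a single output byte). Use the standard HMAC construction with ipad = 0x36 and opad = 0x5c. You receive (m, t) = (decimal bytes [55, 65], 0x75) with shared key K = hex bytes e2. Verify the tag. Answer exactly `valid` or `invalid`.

invalid

Key hex bytes e2 is 1 byte ≤ B = 3; zero-pad to 3 bytes: K' = e2 00 00.
K' ⊕ ipad = d4 36 36; K' ⊕ opad = be 5c 5c.
Inner hash: sum = 212+54+54+55+65 = 440; mod 256 = 184 → b8.
Outer hash (recomputed tag): sum = 190+92+92+184 = 558; mod 256 = 46 → 2e.
Recomputed tag = 2e; claimed = 75 → mismatch.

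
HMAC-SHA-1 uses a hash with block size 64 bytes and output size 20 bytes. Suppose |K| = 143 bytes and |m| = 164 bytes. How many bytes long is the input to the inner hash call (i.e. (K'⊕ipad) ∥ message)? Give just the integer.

Key is 143 > 64 bytes, so it is hashed to 20 bytes then zero-padded to 64: |K'| = 64.
Inner input = (K'⊕ipad) ∥ m → 64 + 164 = 228 bytes.

228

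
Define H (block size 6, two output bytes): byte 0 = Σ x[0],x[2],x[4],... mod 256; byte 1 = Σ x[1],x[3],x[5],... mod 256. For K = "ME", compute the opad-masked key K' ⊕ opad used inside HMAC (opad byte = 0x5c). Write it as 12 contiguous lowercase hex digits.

Key "ME" = 4d 45 is 2 bytes ≤ B = 6; zero-pad to 6 bytes: K' = 4d 45 00 00 00 00.
XOR each byte with 0x5c: 4d⊕5c=11, 45⊕5c=19, 00⊕5c=5c, 00⊕5c=5c, 00⊕5c=5c, 00⊕5c=5c.

11195c5c5c5c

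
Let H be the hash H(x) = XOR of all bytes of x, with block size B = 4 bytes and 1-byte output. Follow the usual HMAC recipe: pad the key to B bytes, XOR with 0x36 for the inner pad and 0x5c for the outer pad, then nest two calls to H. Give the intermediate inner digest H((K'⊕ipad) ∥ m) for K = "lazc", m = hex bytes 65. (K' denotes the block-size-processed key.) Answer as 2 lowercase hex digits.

71

Key "lazc" = 6c 61 7a 63 is exactly B = 4 bytes: K' = 6c 61 7a 63.
K' ⊕ ipad = 5a 57 4c 55.
Inner input = 5a 57 4c 55 ∥ 65.
Inner hash: XOR 5a⊕57⊕4c⊕55⊕65 = 71.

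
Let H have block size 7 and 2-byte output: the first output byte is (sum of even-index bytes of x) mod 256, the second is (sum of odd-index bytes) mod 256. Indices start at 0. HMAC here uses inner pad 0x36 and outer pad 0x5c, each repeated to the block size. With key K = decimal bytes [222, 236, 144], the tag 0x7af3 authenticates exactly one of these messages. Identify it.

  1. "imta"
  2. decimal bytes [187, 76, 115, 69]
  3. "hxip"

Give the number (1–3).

2

Key decimal bytes [222, 236, 144] = de ec 90 is 3 bytes ≤ B = 7; zero-pad to 7 bytes: K' = de ec 90 00 00 00 00.
K' ⊕ ipad = e8 da a6 36 36 36 36; K' ⊕ opad = 82 b0 cc 5c 5c 5c 5c.
m1: inner = H(e8 da a6 36 36 36 36 69 6d 74 61) = c8 23; tag = H(82 b0 cc 5c 5c 5c 5c c8 23) = 2930
m2: inner = H(e8 da a6 36 36 36 36 bb 4c 73 45) = 8b 74; tag = H(82 b0 cc 5c 5c 5c 5c 8b 74) = 7af3 ← matches
m3: inner = H(e8 da a6 36 36 36 36 68 78 69 70) = e2 17; tag = H(82 b0 cc 5c 5c 5c 5c e2 17) = 1d4a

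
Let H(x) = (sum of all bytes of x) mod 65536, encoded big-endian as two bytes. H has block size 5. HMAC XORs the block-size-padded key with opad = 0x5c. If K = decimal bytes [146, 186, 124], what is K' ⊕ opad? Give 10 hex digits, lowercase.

Key decimal bytes [146, 186, 124] = 92 ba 7c is 3 bytes ≤ B = 5; zero-pad to 5 bytes: K' = 92 ba 7c 00 00.
XOR each byte with 0x5c: 92⊕5c=ce, ba⊕5c=e6, 7c⊕5c=20, 00⊕5c=5c, 00⊕5c=5c.

cee6205c5c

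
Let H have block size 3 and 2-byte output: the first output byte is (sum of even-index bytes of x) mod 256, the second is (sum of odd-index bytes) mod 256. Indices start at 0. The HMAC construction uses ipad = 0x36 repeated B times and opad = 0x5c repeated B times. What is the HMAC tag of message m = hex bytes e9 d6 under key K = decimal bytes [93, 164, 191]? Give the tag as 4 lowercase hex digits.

Key decimal bytes [93, 164, 191] = 5d a4 bf is exactly B = 3 bytes: K' = 5d a4 bf.
K' ⊕ ipad = 6b 92 89.  K' ⊕ opad = 01 f8 e3.
Inner input = (K'⊕ipad) ∥ m = 6b 92 89 ∥ e9 d6.
Inner hash: even-index sum = 458 mod 256 = 202; odd-index sum = 379 mod 256 = 123 → ca 7b.
Outer input = (K'⊕opad) ∥ inner = 01 f8 e3 ∥ ca 7b.
Outer hash (tag): even-index sum = 351 mod 256 = 95; odd-index sum = 450 mod 256 = 194 → 5f c2.

5fc2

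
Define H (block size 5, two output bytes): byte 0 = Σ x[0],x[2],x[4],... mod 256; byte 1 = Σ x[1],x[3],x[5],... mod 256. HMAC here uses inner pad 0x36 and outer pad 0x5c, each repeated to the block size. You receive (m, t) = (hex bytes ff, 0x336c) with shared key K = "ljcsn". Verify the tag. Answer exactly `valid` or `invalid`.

invalid

Key "ljcsn" = 6c 6a 63 73 6e is exactly B = 5 bytes: K' = 6c 6a 63 73 6e.
K' ⊕ ipad = 5a 5c 55 45 58; K' ⊕ opad = 30 36 3f 2f 32.
Inner hash: even-index sum = 263 mod 256 = 7; odd-index sum = 416 mod 256 = 160 → 07 a0.
Outer hash (recomputed tag): even-index sum = 321 mod 256 = 65; odd-index sum = 108 mod 256 = 108 → 41 6c.
Recomputed tag = 416c; claimed = 336c → mismatch.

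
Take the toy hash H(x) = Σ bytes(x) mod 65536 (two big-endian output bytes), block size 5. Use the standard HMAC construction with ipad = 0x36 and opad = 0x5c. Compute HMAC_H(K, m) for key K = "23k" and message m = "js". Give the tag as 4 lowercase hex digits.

027c

Key "23k" = 32 33 6b is 3 bytes ≤ B = 5; zero-pad to 5 bytes: K' = 32 33 6b 00 00.
K' ⊕ ipad = 04 05 5d 36 36.  K' ⊕ opad = 6e 6f 37 5c 5c.
Inner input = (K'⊕ipad) ∥ m = 04 05 5d 36 36 ∥ 6a 73.
Inner hash: sum = 4+5+93+54+54+106+115 = 431 → 01 af.
Outer input = (K'⊕opad) ∥ inner = 6e 6f 37 5c 5c ∥ 01 af.
Outer hash (tag): sum = 110+111+55+92+92+1+175 = 636 → 02 7c.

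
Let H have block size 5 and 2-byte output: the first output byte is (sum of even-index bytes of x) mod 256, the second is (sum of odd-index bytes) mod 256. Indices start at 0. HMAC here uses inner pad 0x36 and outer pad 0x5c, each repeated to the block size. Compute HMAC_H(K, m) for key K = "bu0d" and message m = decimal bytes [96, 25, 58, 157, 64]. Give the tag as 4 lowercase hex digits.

75a7

Key "bu0d" = 62 75 30 64 is 4 bytes ≤ B = 5; zero-pad to 5 bytes: K' = 62 75 30 64 00.
K' ⊕ ipad = 54 43 06 52 36.  K' ⊕ opad = 3e 29 6c 38 5c.
Inner input = (K'⊕ipad) ∥ m = 54 43 06 52 36 ∥ 60 19 3a 9d 40.
Inner hash: even-index sum = 326 mod 256 = 70; odd-index sum = 367 mod 256 = 111 → 46 6f.
Outer input = (K'⊕opad) ∥ inner = 3e 29 6c 38 5c ∥ 46 6f.
Outer hash (tag): even-index sum = 373 mod 256 = 117; odd-index sum = 167 mod 256 = 167 → 75 a7.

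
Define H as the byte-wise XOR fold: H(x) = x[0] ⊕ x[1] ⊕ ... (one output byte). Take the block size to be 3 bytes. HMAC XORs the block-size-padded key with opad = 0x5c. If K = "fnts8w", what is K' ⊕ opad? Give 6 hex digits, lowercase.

1c5c5c

Key "fnts8w" = 66 6e 74 73 38 77 is 6 bytes > B = 3, so hash it first: H(key) = 40, then zero-pad to 3 bytes: K' = 40 00 00.
XOR each byte with 0x5c: 40⊕5c=1c, 00⊕5c=5c, 00⊕5c=5c.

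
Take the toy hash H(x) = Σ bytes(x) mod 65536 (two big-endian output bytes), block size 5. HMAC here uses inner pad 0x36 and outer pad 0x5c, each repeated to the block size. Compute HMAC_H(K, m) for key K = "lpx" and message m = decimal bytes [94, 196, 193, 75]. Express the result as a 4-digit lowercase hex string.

01c3

Key "lpx" = 6c 70 78 is 3 bytes ≤ B = 5; zero-pad to 5 bytes: K' = 6c 70 78 00 00.
K' ⊕ ipad = 5a 46 4e 36 36.  K' ⊕ opad = 30 2c 24 5c 5c.
Inner input = (K'⊕ipad) ∥ m = 5a 46 4e 36 36 ∥ 5e c4 c1 4b.
Inner hash: sum = 90+70+78+54+54+94+196+193+75 = 904 → 03 88.
Outer input = (K'⊕opad) ∥ inner = 30 2c 24 5c 5c ∥ 03 88.
Outer hash (tag): sum = 48+44+36+92+92+3+136 = 451 → 01 c3.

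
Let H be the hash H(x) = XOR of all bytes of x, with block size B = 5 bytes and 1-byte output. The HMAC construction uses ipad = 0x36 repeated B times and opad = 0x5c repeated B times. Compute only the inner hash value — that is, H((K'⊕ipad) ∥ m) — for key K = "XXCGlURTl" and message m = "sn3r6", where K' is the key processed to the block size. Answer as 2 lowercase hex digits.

0b

Key "XXCGlURTl" = 58 58 43 47 6c 55 52 54 6c is 9 bytes > B = 5, so hash it first: H(key) = 57, then zero-pad to 5 bytes: K' = 57 00 00 00 00.
K' ⊕ ipad = 61 36 36 36 36.
Inner input = 61 36 36 36 36 ∥ 73 6e 33 72 36.
Inner hash: XOR 61⊕36⊕36⊕36⊕36⊕73⊕6e⊕33⊕72⊕36 = 0b.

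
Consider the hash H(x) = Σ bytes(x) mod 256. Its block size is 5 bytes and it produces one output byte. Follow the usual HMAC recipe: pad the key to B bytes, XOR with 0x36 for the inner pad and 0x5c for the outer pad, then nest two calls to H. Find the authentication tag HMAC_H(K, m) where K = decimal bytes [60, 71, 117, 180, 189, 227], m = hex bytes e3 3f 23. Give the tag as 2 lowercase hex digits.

17

Key decimal bytes [60, 71, 117, 180, 189, 227] = 3c 47 75 b4 bd e3 is 6 bytes > B = 5, so hash it first: H(key) = 4c, then zero-pad to 5 bytes: K' = 4c 00 00 00 00.
K' ⊕ ipad = 7a 36 36 36 36.  K' ⊕ opad = 10 5c 5c 5c 5c.
Inner input = (K'⊕ipad) ∥ m = 7a 36 36 36 36 ∥ e3 3f 23.
Inner hash: sum = 122+54+54+54+54+227+63+35 = 663; mod 256 = 151 → 97.
Outer input = (K'⊕opad) ∥ inner = 10 5c 5c 5c 5c ∥ 97.
Outer hash (tag): sum = 16+92+92+92+92+151 = 535; mod 256 = 23 → 17.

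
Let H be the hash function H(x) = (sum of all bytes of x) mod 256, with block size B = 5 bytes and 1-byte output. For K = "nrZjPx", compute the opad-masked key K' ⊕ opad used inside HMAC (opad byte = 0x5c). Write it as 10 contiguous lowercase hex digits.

305c5c5c5c

Key "nrZjPx" = 6e 72 5a 6a 50 78 is 6 bytes > B = 5, so hash it first: H(key) = 6c, then zero-pad to 5 bytes: K' = 6c 00 00 00 00.
XOR each byte with 0x5c: 6c⊕5c=30, 00⊕5c=5c, 00⊕5c=5c, 00⊕5c=5c, 00⊕5c=5c.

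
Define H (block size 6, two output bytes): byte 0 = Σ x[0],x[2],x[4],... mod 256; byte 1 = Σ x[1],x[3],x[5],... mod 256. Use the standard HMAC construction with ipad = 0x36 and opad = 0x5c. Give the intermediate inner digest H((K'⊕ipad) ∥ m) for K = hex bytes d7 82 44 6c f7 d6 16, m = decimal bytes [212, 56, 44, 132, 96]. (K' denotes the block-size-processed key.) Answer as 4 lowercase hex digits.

Key hex bytes d7 82 44 6c f7 d6 16 is 7 bytes > B = 6, so hash it first: H(key) = 28 c4, then zero-pad to 6 bytes: K' = 28 c4 00 00 00 00.
K' ⊕ ipad = 1e f2 36 36 36 36.
Inner input = 1e f2 36 36 36 36 ∥ d4 38 2c 84 60.
Inner hash: even-index sum = 490 mod 256 = 234; odd-index sum = 538 mod 256 = 26 → ea 1a.

ea1a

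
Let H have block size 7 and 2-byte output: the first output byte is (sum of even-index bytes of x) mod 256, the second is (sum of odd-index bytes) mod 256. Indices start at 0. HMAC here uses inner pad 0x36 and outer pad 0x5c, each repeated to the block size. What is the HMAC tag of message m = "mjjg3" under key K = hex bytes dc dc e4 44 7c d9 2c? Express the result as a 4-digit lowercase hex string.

Key hex bytes dc dc e4 44 7c d9 2c is exactly B = 7 bytes: K' = dc dc e4 44 7c d9 2c.
K' ⊕ ipad = ea ea d2 72 4a ef 1a.  K' ⊕ opad = 80 80 b8 18 20 85 70.
Inner input = (K'⊕ipad) ∥ m = ea ea d2 72 4a ef 1a ∥ 6d 6a 6a 67 33.
Inner hash: even-index sum = 753 mod 256 = 241; odd-index sum = 853 mod 256 = 85 → f1 55.
Outer input = (K'⊕opad) ∥ inner = 80 80 b8 18 20 85 70 ∥ f1 55.
Outer hash (tag): even-index sum = 541 mod 256 = 29; odd-index sum = 526 mod 256 = 14 → 1d 0e.

1d0e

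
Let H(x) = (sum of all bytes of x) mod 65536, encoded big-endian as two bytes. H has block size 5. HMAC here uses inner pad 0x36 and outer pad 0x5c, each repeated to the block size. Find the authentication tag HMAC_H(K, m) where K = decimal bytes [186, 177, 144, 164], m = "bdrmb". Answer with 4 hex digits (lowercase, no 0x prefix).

Key decimal bytes [186, 177, 144, 164] = ba b1 90 a4 is 4 bytes ≤ B = 5; zero-pad to 5 bytes: K' = ba b1 90 a4 00.
K' ⊕ ipad = 8c 87 a6 92 36.  K' ⊕ opad = e6 ed cc f8 5c.
Inner input = (K'⊕ipad) ∥ m = 8c 87 a6 92 36 ∥ 62 64 72 6d 62.
Inner hash: sum = 140+135+166+146+54+98+100+114+109+98 = 1160 → 04 88.
Outer input = (K'⊕opad) ∥ inner = e6 ed cc f8 5c ∥ 04 88.
Outer hash (tag): sum = 230+237+204+248+92+4+136 = 1151 → 04 7f.

047f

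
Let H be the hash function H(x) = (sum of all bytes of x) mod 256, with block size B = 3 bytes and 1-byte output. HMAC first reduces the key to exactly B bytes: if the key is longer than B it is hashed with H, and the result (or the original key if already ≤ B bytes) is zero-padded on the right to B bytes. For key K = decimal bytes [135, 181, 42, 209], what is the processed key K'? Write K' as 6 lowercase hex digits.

|K| = 4 > B = 3, so first hash the key.
H(K): sum = 135+181+42+209 = 567; mod 256 = 55 → 37.
Zero-pad H(K) = 37 to 3 bytes: K' = 37 00 00.

370000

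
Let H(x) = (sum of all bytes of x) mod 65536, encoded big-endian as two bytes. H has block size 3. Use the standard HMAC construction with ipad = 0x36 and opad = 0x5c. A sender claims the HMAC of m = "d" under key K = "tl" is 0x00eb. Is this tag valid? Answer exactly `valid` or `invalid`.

valid

Key "tl" = 74 6c is 2 bytes ≤ B = 3; zero-pad to 3 bytes: K' = 74 6c 00.
K' ⊕ ipad = 42 5a 36; K' ⊕ opad = 28 30 5c.
Inner hash: sum = 66+90+54+100 = 310 → 01 36.
Outer hash (recomputed tag): sum = 40+48+92+1+54 = 235 → 00 eb.
Recomputed tag = 00eb; claimed = 00eb → match.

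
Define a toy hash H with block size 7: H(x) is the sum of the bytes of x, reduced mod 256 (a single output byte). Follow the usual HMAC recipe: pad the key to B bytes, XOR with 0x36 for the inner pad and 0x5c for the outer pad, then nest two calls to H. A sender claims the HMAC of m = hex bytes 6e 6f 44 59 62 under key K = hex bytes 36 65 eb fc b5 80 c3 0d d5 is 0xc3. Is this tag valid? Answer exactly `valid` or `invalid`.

invalid

Key hex bytes 36 65 eb fc b5 80 c3 0d d5 is 9 bytes > B = 7, so hash it first: H(key) = 5c, then zero-pad to 7 bytes: K' = 5c 00 00 00 00 00 00.
K' ⊕ ipad = 6a 36 36 36 36 36 36; K' ⊕ opad = 00 5c 5c 5c 5c 5c 5c.
Inner hash: sum = 106+54+54+54+54+54+54+110+111+68+89+98 = 906; mod 256 = 138 → 8a.
Outer hash (recomputed tag): sum = 0+92+92+92+92+92+92+138 = 690; mod 256 = 178 → b2.
Recomputed tag = b2; claimed = c3 → mismatch.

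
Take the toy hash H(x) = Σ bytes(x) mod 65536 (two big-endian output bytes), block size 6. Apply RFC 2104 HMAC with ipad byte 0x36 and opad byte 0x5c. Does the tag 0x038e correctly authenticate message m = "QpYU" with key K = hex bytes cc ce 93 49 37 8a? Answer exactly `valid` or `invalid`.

valid

Key hex bytes cc ce 93 49 37 8a is exactly B = 6 bytes: K' = cc ce 93 49 37 8a.
K' ⊕ ipad = fa f8 a5 7f 01 bc; K' ⊕ opad = 90 92 cf 15 6b d6.
Inner hash: sum = 250+248+165+127+1+188+81+112+89+85 = 1346 → 05 42.
Outer hash (recomputed tag): sum = 144+146+207+21+107+214+5+66 = 910 → 03 8e.
Recomputed tag = 038e; claimed = 038e → match.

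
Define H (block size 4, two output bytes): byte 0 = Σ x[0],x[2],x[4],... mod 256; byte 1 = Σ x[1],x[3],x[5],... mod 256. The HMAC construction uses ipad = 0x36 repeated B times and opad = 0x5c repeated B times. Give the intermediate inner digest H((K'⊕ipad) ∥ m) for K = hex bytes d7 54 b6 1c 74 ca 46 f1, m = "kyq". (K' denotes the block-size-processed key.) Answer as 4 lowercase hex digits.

83cc

Key hex bytes d7 54 b6 1c 74 ca 46 f1 is 8 bytes > B = 4, so hash it first: H(key) = 47 2b, then zero-pad to 4 bytes: K' = 47 2b 00 00.
K' ⊕ ipad = 71 1d 36 36.
Inner input = 71 1d 36 36 ∥ 6b 79 71.
Inner hash: even-index sum = 387 mod 256 = 131; odd-index sum = 204 mod 256 = 204 → 83 cc.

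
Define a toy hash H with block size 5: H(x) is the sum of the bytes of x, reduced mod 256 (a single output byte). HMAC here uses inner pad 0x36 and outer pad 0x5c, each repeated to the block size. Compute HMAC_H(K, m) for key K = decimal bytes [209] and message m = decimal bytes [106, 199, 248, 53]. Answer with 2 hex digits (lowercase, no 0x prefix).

Key decimal bytes [209] = d1 is 1 byte ≤ B = 5; zero-pad to 5 bytes: K' = d1 00 00 00 00.
K' ⊕ ipad = e7 36 36 36 36.  K' ⊕ opad = 8d 5c 5c 5c 5c.
Inner input = (K'⊕ipad) ∥ m = e7 36 36 36 36 ∥ 6a c7 f8 35.
Inner hash: sum = 231+54+54+54+54+106+199+248+53 = 1053; mod 256 = 29 → 1d.
Outer input = (K'⊕opad) ∥ inner = 8d 5c 5c 5c 5c ∥ 1d.
Outer hash (tag): sum = 141+92+92+92+92+29 = 538; mod 256 = 26 → 1a.

1a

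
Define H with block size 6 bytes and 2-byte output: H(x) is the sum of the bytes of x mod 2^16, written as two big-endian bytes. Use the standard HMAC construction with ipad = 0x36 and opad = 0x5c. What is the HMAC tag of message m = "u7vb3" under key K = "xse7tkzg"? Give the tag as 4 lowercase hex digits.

Key "xse7tkzg" = 78 73 65 37 74 6b 7a 67 is 8 bytes > B = 6, so hash it first: H(key) = 03 47, then zero-pad to 6 bytes: K' = 03 47 00 00 00 00.
K' ⊕ ipad = 35 71 36 36 36 36.  K' ⊕ opad = 5f 1b 5c 5c 5c 5c.
Inner input = (K'⊕ipad) ∥ m = 35 71 36 36 36 36 ∥ 75 37 76 62 33.
Inner hash: sum = 53+113+54+54+54+54+117+55+118+98+51 = 821 → 03 35.
Outer input = (K'⊕opad) ∥ inner = 5f 1b 5c 5c 5c 5c ∥ 03 35.
Outer hash (tag): sum = 95+27+92+92+92+92+3+53 = 546 → 02 22.

0222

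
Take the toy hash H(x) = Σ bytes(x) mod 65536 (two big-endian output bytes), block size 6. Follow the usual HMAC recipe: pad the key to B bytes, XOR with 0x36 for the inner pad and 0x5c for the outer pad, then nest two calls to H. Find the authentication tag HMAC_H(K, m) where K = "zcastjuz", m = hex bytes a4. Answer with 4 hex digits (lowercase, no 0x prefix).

02eb

Key "zcastjuz" = 7a 63 61 73 74 6a 75 7a is 8 bytes > B = 6, so hash it first: H(key) = 03 7e, then zero-pad to 6 bytes: K' = 03 7e 00 00 00 00.
K' ⊕ ipad = 35 48 36 36 36 36.  K' ⊕ opad = 5f 22 5c 5c 5c 5c.
Inner input = (K'⊕ipad) ∥ m = 35 48 36 36 36 36 ∥ a4.
Inner hash: sum = 53+72+54+54+54+54+164 = 505 → 01 f9.
Outer input = (K'⊕opad) ∥ inner = 5f 22 5c 5c 5c 5c ∥ 01 f9.
Outer hash (tag): sum = 95+34+92+92+92+92+1+249 = 747 → 02 eb.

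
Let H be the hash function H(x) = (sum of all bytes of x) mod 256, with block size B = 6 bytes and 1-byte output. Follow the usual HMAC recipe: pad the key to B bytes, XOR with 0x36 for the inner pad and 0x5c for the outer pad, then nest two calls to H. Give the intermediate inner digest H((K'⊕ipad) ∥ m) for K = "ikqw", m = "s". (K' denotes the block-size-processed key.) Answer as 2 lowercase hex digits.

23

Key "ikqw" = 69 6b 71 77 is 4 bytes ≤ B = 6; zero-pad to 6 bytes: K' = 69 6b 71 77 00 00.
K' ⊕ ipad = 5f 5d 47 41 36 36.
Inner input = 5f 5d 47 41 36 36 ∥ 73.
Inner hash: sum = 95+93+71+65+54+54+115 = 547; mod 256 = 35 → 23.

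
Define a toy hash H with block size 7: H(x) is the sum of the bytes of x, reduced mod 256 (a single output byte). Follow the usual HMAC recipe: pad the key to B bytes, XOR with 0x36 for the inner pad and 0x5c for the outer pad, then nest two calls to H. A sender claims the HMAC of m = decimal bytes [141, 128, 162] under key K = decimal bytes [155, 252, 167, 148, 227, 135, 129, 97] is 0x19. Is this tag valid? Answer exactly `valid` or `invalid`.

Key decimal bytes [155, 252, 167, 148, 227, 135, 129, 97] = 9b fc a7 94 e3 87 81 61 is 8 bytes > B = 7, so hash it first: H(key) = 1e, then zero-pad to 7 bytes: K' = 1e 00 00 00 00 00 00.
K' ⊕ ipad = 28 36 36 36 36 36 36; K' ⊕ opad = 42 5c 5c 5c 5c 5c 5c.
Inner hash: sum = 40+54+54+54+54+54+54+141+128+162 = 795; mod 256 = 27 → 1b.
Outer hash (recomputed tag): sum = 66+92+92+92+92+92+92+27 = 645; mod 256 = 133 → 85.
Recomputed tag = 85; claimed = 19 → mismatch.

invalid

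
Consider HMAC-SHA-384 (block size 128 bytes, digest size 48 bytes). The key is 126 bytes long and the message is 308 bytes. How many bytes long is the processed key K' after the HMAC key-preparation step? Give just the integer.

128

Key is 126 ≤ 128 bytes, zero-padded: |K'| = 128.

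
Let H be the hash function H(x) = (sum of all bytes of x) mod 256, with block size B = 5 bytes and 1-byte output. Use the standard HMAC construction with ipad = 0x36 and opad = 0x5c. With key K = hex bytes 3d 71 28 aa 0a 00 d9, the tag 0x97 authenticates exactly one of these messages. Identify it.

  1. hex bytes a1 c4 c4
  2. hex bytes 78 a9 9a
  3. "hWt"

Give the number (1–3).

Key hex bytes 3d 71 28 aa 0a 00 d9 is 7 bytes > B = 5, so hash it first: H(key) = 63, then zero-pad to 5 bytes: K' = 63 00 00 00 00.
K' ⊕ ipad = 55 36 36 36 36; K' ⊕ opad = 3f 5c 5c 5c 5c.
m1: inner = H(55 36 36 36 36 a1 c4 c4) = 56; tag = H(3f 5c 5c 5c 5c 56) = 05
m2: inner = H(55 36 36 36 36 78 a9 9a) = e8; tag = H(3f 5c 5c 5c 5c e8) = 97 ← matches
m3: inner = H(55 36 36 36 36 68 57 74) = 60; tag = H(3f 5c 5c 5c 5c 60) = 0f

2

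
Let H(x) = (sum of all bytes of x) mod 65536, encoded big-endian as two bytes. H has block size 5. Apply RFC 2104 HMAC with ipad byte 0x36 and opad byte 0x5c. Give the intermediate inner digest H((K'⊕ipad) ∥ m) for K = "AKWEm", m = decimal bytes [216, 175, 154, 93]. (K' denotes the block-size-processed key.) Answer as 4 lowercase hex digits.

04a1

Key "AKWEm" = 41 4b 57 45 6d is exactly B = 5 bytes: K' = 41 4b 57 45 6d.
K' ⊕ ipad = 77 7d 61 73 5b.
Inner input = 77 7d 61 73 5b ∥ d8 af 9a 5d.
Inner hash: sum = 119+125+97+115+91+216+175+154+93 = 1185 → 04 a1.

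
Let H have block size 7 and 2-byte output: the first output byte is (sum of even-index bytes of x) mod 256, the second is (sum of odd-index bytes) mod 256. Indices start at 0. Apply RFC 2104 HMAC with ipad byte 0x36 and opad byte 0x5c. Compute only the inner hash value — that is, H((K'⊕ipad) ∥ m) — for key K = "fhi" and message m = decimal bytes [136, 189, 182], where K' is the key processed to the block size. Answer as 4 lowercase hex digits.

d808

Key "fhi" = 66 68 69 is 3 bytes ≤ B = 7; zero-pad to 7 bytes: K' = 66 68 69 00 00 00 00.
K' ⊕ ipad = 50 5e 5f 36 36 36 36.
Inner input = 50 5e 5f 36 36 36 36 ∥ 88 bd b6.
Inner hash: even-index sum = 472 mod 256 = 216; odd-index sum = 520 mod 256 = 8 → d8 08.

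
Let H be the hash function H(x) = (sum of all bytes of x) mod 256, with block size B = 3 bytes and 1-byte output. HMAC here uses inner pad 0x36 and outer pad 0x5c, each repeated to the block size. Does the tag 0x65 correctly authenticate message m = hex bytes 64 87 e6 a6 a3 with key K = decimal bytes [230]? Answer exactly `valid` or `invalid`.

Key decimal bytes [230] = e6 is 1 byte ≤ B = 3; zero-pad to 3 bytes: K' = e6 00 00.
K' ⊕ ipad = d0 36 36; K' ⊕ opad = ba 5c 5c.
Inner hash: sum = 208+54+54+100+135+230+166+163 = 1110; mod 256 = 86 → 56.
Outer hash (recomputed tag): sum = 186+92+92+86 = 456; mod 256 = 200 → c8.
Recomputed tag = c8; claimed = 65 → mismatch.

invalid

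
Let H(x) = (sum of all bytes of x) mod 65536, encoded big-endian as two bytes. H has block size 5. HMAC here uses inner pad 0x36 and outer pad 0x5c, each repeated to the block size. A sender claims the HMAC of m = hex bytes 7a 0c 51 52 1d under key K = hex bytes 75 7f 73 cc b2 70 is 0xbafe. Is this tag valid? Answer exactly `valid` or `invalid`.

Key hex bytes 75 7f 73 cc b2 70 is 6 bytes > B = 5, so hash it first: H(key) = 03 55, then zero-pad to 5 bytes: K' = 03 55 00 00 00.
K' ⊕ ipad = 35 63 36 36 36; K' ⊕ opad = 5f 09 5c 5c 5c.
Inner hash: sum = 53+99+54+54+54+122+12+81+82+29 = 640 → 02 80.
Outer hash (recomputed tag): sum = 95+9+92+92+92+2+128 = 510 → 01 fe.
Recomputed tag = 01fe; claimed = bafe → mismatch.

invalid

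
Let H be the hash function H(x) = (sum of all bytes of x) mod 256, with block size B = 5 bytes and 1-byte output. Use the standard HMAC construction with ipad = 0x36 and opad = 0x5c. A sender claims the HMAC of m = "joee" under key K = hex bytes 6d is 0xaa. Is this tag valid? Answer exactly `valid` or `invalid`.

Key hex bytes 6d is 1 byte ≤ B = 5; zero-pad to 5 bytes: K' = 6d 00 00 00 00.
K' ⊕ ipad = 5b 36 36 36 36; K' ⊕ opad = 31 5c 5c 5c 5c.
Inner hash: sum = 91+54+54+54+54+106+111+101+101 = 726; mod 256 = 214 → d6.
Outer hash (recomputed tag): sum = 49+92+92+92+92+214 = 631; mod 256 = 119 → 77.
Recomputed tag = 77; claimed = aa → mismatch.

invalid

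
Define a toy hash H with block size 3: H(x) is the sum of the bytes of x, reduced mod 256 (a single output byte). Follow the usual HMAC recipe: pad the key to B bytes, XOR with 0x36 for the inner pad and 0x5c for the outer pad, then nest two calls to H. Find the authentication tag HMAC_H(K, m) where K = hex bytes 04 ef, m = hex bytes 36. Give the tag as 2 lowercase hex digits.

de

Key hex bytes 04 ef is 2 bytes ≤ B = 3; zero-pad to 3 bytes: K' = 04 ef 00.
K' ⊕ ipad = 32 d9 36.  K' ⊕ opad = 58 b3 5c.
Inner input = (K'⊕ipad) ∥ m = 32 d9 36 ∥ 36.
Inner hash: sum = 50+217+54+54 = 375; mod 256 = 119 → 77.
Outer input = (K'⊕opad) ∥ inner = 58 b3 5c ∥ 77.
Outer hash (tag): sum = 88+179+92+119 = 478; mod 256 = 222 → de.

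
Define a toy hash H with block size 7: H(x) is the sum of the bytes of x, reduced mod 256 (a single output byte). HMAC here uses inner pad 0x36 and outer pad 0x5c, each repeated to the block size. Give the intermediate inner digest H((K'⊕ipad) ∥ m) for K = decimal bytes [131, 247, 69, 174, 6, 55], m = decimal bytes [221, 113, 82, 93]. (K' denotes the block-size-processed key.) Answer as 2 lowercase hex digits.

e5

Key decimal bytes [131, 247, 69, 174, 6, 55] = 83 f7 45 ae 06 37 is 6 bytes ≤ B = 7; zero-pad to 7 bytes: K' = 83 f7 45 ae 06 37 00.
K' ⊕ ipad = b5 c1 73 98 30 01 36.
Inner input = b5 c1 73 98 30 01 36 ∥ dd 71 52 5d.
Inner hash: sum = 181+193+115+152+48+1+54+221+113+82+93 = 1253; mod 256 = 229 → e5.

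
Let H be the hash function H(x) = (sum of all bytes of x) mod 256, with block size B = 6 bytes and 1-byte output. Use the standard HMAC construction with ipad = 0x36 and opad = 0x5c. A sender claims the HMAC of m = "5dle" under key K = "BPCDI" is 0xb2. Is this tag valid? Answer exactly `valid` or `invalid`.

valid

Key "BPCDI" = 42 50 43 44 49 is 5 bytes ≤ B = 6; zero-pad to 6 bytes: K' = 42 50 43 44 49 00.
K' ⊕ ipad = 74 66 75 72 7f 36; K' ⊕ opad = 1e 0c 1f 18 15 5c.
Inner hash: sum = 116+102+117+114+127+54+53+100+108+101 = 992; mod 256 = 224 → e0.
Outer hash (recomputed tag): sum = 30+12+31+24+21+92+224 = 434; mod 256 = 178 → b2.
Recomputed tag = b2; claimed = b2 → match.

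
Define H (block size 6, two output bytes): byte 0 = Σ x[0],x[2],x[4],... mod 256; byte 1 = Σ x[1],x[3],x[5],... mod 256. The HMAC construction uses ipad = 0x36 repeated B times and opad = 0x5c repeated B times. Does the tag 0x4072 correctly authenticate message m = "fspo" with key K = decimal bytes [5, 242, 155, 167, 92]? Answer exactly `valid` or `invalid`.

Key decimal bytes [5, 242, 155, 167, 92] = 05 f2 9b a7 5c is 5 bytes ≤ B = 6; zero-pad to 6 bytes: K' = 05 f2 9b a7 5c 00.
K' ⊕ ipad = 33 c4 ad 91 6a 36; K' ⊕ opad = 59 ae c7 fb 00 5c.
Inner hash: even-index sum = 544 mod 256 = 32; odd-index sum = 621 mod 256 = 109 → 20 6d.
Outer hash (recomputed tag): even-index sum = 320 mod 256 = 64; odd-index sum = 626 mod 256 = 114 → 40 72.
Recomputed tag = 4072; claimed = 4072 → match.

valid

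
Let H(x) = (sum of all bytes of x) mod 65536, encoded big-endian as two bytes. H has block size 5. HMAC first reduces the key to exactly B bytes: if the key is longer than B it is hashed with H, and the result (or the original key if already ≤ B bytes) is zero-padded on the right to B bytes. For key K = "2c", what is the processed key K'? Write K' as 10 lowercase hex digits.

3263000000

Key "2c" = 32 63 is 2 bytes ≤ B = 5; zero-pad to 5 bytes: K' = 32 63 00 00 00.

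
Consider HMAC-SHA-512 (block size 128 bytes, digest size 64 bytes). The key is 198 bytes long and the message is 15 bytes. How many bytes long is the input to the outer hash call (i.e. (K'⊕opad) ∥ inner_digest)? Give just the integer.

192

Key is 198 > 128 bytes, so it is hashed to 64 bytes then zero-padded to 128: |K'| = 128.
Outer input = (K'⊕opad) ∥ H(inner) → 128 + 64 = 192 bytes.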